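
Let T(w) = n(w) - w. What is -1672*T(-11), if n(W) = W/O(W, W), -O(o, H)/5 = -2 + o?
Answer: -1177088/65 ≈ -18109.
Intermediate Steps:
O(o, H) = 10 - 5*o (O(o, H) = -5*(-2 + o) = 10 - 5*o)
n(W) = W/(10 - 5*W)
T(w) = -w - w/(-10 + 5*w) (T(w) = -w/(-10 + 5*w) - w = -w - w/(-10 + 5*w))
-1672*T(-11) = -1672*(-11)*(9 - 5*(-11))/(5*(-2 - 11)) = -1672*(-11)*(9 + 55)/(5*(-13)) = -1672*(-11)*(-1)*64/(5*13) = -1672*704/65 = -1177088/65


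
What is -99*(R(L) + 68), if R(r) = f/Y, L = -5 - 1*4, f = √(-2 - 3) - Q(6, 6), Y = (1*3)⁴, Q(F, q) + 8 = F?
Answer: -60610/9 - 11*I*√5/9 ≈ -6734.4 - 2.733*I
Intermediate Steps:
Q(F, q) = -8 + F
Y = 81 (Y = 3⁴ = 81)
f = 2 + I*√5 (f = √(-2 - 3) - (-8 + 6) = √(-5) - 1*(-2) = I*√5 + 2 = 2 + I*√5 ≈ 2.0 + 2.2361*I)
L = -9 (L = -5 - 4 = -9)
R(r) = 2/81 + I*√5/81 (R(r) = (2 + I*√5)/81 = (2 + I*√5)*(1/81) = 2/81 + I*√5/81)
-99*(R(L) + 68) = -99*((2/81 + I*√5/81) + 68) = -99*(5510/81 + I*√5/81) = -60610/9 - 11*I*√5/9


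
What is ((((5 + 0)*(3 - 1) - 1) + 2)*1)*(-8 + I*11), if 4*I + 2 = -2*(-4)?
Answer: 187/2 ≈ 93.500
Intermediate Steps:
I = 3/2 (I = -½ + (-2*(-4))/4 = -½ + (¼)*8 = -½ + 2 = 3/2 ≈ 1.5000)
((((5 + 0)*(3 - 1) - 1) + 2)*1)*(-8 + I*11) = ((((5 + 0)*(3 - 1) - 1) + 2)*1)*(-8 + (3/2)*11) = (((5*2 - 1) + 2)*1)*(-8 + 33/2) = (((10 - 1) + 2)*1)*(17/2) = ((9 + 2)*1)*(17/2) = (11*1)*(17/2) = 11*(17/2) = 187/2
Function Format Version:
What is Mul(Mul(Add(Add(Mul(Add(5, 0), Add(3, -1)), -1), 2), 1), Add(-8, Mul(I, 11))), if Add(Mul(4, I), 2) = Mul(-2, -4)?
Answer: Rational(187, 2) ≈ 93.500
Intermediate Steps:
I = Rational(3, 2) (I = Add(Rational(-1, 2), Mul(Rational(1, 4), Mul(-2, -4))) = Add(Rational(-1, 2), Mul(Rational(1, 4), 8)) = Add(Rational(-1, 2), 2) = Rational(3, 2) ≈ 1.5000)
Mul(Mul(Add(Add(Mul(Add(5, 0), Add(3, -1)), -1), 2), 1), Add(-8, Mul(I, 11))) = Mul(Mul(Add(Add(Mul(Add(5, 0), Add(3, -1)), -1), 2), 1), Add(-8, Mul(Rational(3, 2), 11))) = Mul(Mul(Add(Add(Mul(5, 2), -1), 2), 1), Add(-8, Rational(33, 2))) = Mul(Mul(Add(Add(10, -1), 2), 1), Rational(17, 2)) = Mul(Mul(Add(9, 2), 1), Rational(17, 2)) = Mul(Mul(11, 1), Rational(17, 2)) = Mul(11, Rational(17, 2)) = Rational(187, 2)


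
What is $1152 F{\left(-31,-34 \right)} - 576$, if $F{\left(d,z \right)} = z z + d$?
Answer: $1295424$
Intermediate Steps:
$F{\left(d,z \right)} = d + z^{2}$ ($F{\left(d,z \right)} = z^{2} + d = d + z^{2}$)
$1152 F{\left(-31,-34 \right)} - 576 = 1152 \left(-31 + \left(-34\right)^{2}\right) - 576 = 1152 \left(-31 + 1156\right) - 576 = 1152 \cdot 1125 - 576 = 1296000 - 576 = 1295424$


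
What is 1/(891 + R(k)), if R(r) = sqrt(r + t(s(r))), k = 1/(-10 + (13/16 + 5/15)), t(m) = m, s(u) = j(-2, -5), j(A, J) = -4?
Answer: 378675/337401173 - 10*I*sqrt(7429)/337401173 ≈ 0.0011223 - 2.5546e-6*I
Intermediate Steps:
s(u) = -4
k = -48/425 (k = 1/(-10 + (13*(1/16) + 5*(1/15))) = 1/(-10 + (13/16 + 1/3)) = 1/(-10 + 55/48) = 1/(-425/48) = -48/425 ≈ -0.11294)
R(r) = sqrt(-4 + r) (R(r) = sqrt(r - 4) = sqrt(-4 + r))
1/(891 + R(k)) = 1/(891 + sqrt(-4 - 48/425)) = 1/(891 + sqrt(-1748/425)) = 1/(891 + 2*I*sqrt(7429)/85)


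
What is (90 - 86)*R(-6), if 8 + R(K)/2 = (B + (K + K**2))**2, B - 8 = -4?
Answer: 9184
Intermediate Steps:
B = 4 (B = 8 - 4 = 4)
R(K) = -16 + 2*(4 + K + K**2)**2 (R(K) = -16 + 2*(4 + (K + K**2))**2 = -16 + 2*(4 + K + K**2)**2)
(90 - 86)*R(-6) = (90 - 86)*(-16 + 2*(4 - 6 + (-6)**2)**2) = 4*(-16 + 2*(4 - 6 + 36)**2) = 4*(-16 + 2*34**2) = 4*(-16 + 2*1156) = 4*(-16 + 2312) = 4*2296 = 9184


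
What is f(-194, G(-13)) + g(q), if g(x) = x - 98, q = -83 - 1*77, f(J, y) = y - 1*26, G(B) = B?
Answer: -297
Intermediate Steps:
f(J, y) = -26 + y (f(J, y) = y - 26 = -26 + y)
q = -160 (q = -83 - 77 = -160)
g(x) = -98 + x
f(-194, G(-13)) + g(q) = (-26 - 13) + (-98 - 160) = -39 - 258 = -297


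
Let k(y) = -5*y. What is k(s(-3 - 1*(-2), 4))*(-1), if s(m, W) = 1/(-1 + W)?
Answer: 5/3 ≈ 1.6667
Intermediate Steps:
k(s(-3 - 1*(-2), 4))*(-1) = -5/(-1 + 4)*(-1) = -5/3*(-1) = 5/3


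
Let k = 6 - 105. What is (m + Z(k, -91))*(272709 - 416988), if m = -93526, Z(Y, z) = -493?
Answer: 13564967301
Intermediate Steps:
k = -99
(m + Z(k, -91))*(272709 - 416988) = (-93526 - 493)*(272709 - 416988) = -94019*(-144279) = 13564967301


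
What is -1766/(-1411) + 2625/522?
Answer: 1541909/245514 ≈ 6.2803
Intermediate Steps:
-1766/(-1411) + 2625/522 = -1766*(-1/1411) + 2625*(1/522) = 1766/1411 + 875/174 = 1541909/245514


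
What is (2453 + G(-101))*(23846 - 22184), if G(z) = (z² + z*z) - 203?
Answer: 37647624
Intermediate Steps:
G(z) = -203 + 2*z² (G(z) = (z² + z²) - 203 = 2*z² - 203 = -203 + 2*z²)
(2453 + G(-101))*(23846 - 22184) = (2453 + (-203 + 2*(-101)²))*(23846 - 22184) = (2453 + (-203 + 2*10201))*1662 = (2453 + (-203 + 20402))*1662 = (2453 + 20199)*1662 = 22652*1662 = 37647624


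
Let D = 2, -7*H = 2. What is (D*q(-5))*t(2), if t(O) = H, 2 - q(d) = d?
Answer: -4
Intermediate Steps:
H = -2/7 (H = -⅐*2 = -2/7 ≈ -0.28571)
q(d) = 2 - d
t(O) = -2/7
(D*q(-5))*t(2) = (2*(2 - 1*(-5)))*(-2/7) = (2*(2 + 5))*(-2/7) = (2*7)*(-2/7) = 14*(-2/7) = -4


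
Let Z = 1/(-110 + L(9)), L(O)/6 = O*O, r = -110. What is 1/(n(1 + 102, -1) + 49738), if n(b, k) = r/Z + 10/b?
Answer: 103/862944 ≈ 0.00011936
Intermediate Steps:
L(O) = 6*O² (L(O) = 6*(O*O) = 6*O²)
Z = 1/376 (Z = 1/(-110 + 6*9²) = 1/(-110 + 6*81) = 1/(-110 + 486) = 1/376 ≈ 0.0026596)
n(b, k) = -41360 + 10/b (n(b, k) = -110/1/376 + 10/b = -110*376 + 10/b = -41360 + 10/b)
1/(n(1 + 102, -1) + 49738) = 1/((-41360 + 10/(1 + 102)) + 49738) = 1/((-41360 + 10/103) + 49738) = 1/(-4260070/103 + 49738) = 1/(862944/103) = 103/862944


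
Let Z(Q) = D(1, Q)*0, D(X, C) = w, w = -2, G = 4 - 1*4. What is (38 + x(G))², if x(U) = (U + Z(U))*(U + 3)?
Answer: 1444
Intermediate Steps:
G = 0 (G = 4 - 4 = 0)
D(X, C) = -2
Z(Q) = 0 (Z(Q) = -2*0 = 0)
x(U) = U*(3 + U) (x(U) = (U + 0)*(U + 3) = U*(3 + U))
(38 + x(G))² = (38 + 0*(3 + 0))² = (38 + 0*3)² = (38 + 0)² = 38² = 1444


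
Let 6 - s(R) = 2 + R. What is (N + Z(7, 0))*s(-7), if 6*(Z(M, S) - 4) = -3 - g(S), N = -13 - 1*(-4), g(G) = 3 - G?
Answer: -66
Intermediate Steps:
N = -9 (N = -13 + 4 = -9)
Z(M, S) = 3 + S/6 (Z(M, S) = 4 + (-3 - (3 - S))/6 = 4 + (-3 + (-3 + S))/6 = 4 + (-6 + S)/6 = 4 + (-1 + S/6) = 3 + S/6)
s(R) = 4 - R (s(R) = 6 - (2 + R) = 6 + (-2 - R) = 4 - R)
(N + Z(7, 0))*s(-7) = (-9 + (3 + (⅙)*0))*(4 - 1*(-7)) = (-9 + (3 + 0))*(4 + 7) = (-9 + 3)*11 = -6*11 = -66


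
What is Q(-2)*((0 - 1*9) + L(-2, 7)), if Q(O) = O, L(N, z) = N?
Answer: 22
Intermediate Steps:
Q(-2)*((0 - 1*9) + L(-2, 7)) = -2*((0 - 1*9) - 2) = -2*((0 - 9) - 2) = -2*(-9 - 2) = -2*(-11) = 22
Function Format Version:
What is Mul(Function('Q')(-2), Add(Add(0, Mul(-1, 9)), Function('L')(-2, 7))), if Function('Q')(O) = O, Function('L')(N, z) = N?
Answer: 22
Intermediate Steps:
Mul(Function('Q')(-2), Add(Add(0, Mul(-1, 9)), Function('L')(-2, 7))) = Mul(-2, Add(Add(0, Mul(-1, 9)), -2)) = Mul(-2, Add(Add(0, -9), -2)) = Mul(-2, Add(-9, -2)) = Mul(-2, -11) = 22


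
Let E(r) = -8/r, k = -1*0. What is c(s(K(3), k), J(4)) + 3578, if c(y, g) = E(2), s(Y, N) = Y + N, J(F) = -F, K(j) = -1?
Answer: 3574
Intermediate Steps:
k = 0
s(Y, N) = N + Y
c(y, g) = -4 (c(y, g) = -8/2 = -8*1/2 = -4)
c(s(K(3), k), J(4)) + 3578 = -4 + 3578 = 3574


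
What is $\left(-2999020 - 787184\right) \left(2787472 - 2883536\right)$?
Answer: $363717901056$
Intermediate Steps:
$\left(-2999020 - 787184\right) \left(2787472 - 2883536\right) = \left(-3786204\right) \left(-96064\right) = 363717901056$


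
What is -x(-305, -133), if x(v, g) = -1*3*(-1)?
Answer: -3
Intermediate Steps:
x(v, g) = 3 (x(v, g) = -3*(-1) = 3)
-x(-305, -133) = -1*3 = -3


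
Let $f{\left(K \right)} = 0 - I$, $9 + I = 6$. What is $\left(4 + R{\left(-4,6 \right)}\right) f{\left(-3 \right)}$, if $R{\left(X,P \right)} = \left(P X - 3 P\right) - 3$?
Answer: $-123$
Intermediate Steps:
$I = -3$ ($I = -9 + 6 = -3$)
$f{\left(K \right)} = 3$ ($f{\left(K \right)} = 0 - -3 = 0 + 3 = 3$)
$R{\left(X,P \right)} = -3 - 3 P + P X$ ($R{\left(X,P \right)} = \left(- 3 P + P X\right) - 3 = -3 - 3 P + P X$)
$\left(4 + R{\left(-4,6 \right)}\right) f{\left(-3 \right)} = \left(4 - 45\right) 3 = \left(-41\right) 3 = -123$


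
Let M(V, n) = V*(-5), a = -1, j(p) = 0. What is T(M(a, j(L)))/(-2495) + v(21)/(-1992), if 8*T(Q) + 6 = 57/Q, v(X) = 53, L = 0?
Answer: -333949/12425100 ≈ -0.026877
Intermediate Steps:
M(V, n) = -5*V
T(Q) = -¾ + 57/(8*Q) (T(Q) = -¾ + (57/Q)/8 = -¾ + 57/(8*Q))
T(M(a, j(L)))/(-2495) + v(21)/(-1992) = (3*(19 - (-10)*(-1))/(8*((-5*(-1)))))/(-2495) + 53/(-1992) = ((3/8)*(19 - 2*5)/5)*(-1/2495) + 53*(-1/1992) = ((3/8)*(⅕)*(19 - 10))*(-1/2495) - 53/1992 = ((3/8)*(⅕)*9)*(-1/2495) - 53/1992 = (27/40)*(-1/2495) - 53/1992 = -27/99800 - 53/1992 = -333949/12425100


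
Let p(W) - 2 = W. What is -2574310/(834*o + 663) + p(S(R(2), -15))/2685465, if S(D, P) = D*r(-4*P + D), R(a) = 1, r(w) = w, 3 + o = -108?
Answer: 768136132727/27424863735 ≈ 28.009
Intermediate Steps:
o = -111 (o = -3 - 108 = -111)
S(D, P) = D*(D - 4*P) (S(D, P) = D*(-4*P + D) = D*(D - 4*P))
p(W) = 2 + W
-2574310/(834*o + 663) + p(S(R(2), -15))/2685465 = -2574310/(834*(-111) + 663) + (2 + 1*(1 - 4*(-15)))/2685465 = -2574310/(-92574 + 663) + (2 + 1*(1 + 60))*(1/2685465) = -2574310/(-91911) + (2 + 1*61)*(1/2685465) = -2574310*(-1/91911) + (2 + 61)*(1/2685465) = 2574310/91911 + 63*(1/2685465) = 2574310/91911 + 7/298385 = 768136132727/27424863735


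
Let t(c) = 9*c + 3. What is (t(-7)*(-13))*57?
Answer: 44460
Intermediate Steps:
t(c) = 3 + 9*c
(t(-7)*(-13))*57 = ((3 + 9*(-7))*(-13))*57 = ((3 - 63)*(-13))*57 = -60*(-13)*57 = 780*57 = 44460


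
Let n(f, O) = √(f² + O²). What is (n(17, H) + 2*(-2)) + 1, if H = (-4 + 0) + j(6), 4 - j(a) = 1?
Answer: -3 + √290 ≈ 14.029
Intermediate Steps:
j(a) = 3 (j(a) = 4 - 1*1 = 4 - 1 = 3)
H = -1 (H = (-4 + 0) + 3 = -4 + 3 = -1)
n(f, O) = √(O² + f²)
(n(17, H) + 2*(-2)) + 1 = (√((-1)² + 17²) + 2*(-2)) + 1 = (√(1 + 289) - 4) + 1 = (√290 - 4) + 1 = (-4 + √290) + 1 = -3 + √290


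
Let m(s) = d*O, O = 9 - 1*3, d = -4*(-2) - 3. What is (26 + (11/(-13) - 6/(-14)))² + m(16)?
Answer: 5668014/8281 ≈ 684.46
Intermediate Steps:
d = 5 (d = 8 - 3 = 5)
O = 6 (O = 9 - 3 = 6)
m(s) = 30 (m(s) = 5*6 = 30)
(26 + (11/(-13) - 6/(-14)))² + m(16) = (26 + (11/(-13) - 6/(-14)))² + 30 = (26 + (11*(-1/13) - 6*(-1/14)))² + 30 = (26 + (-11/13 + 3/7))² + 30 = (26 - 38/91)² + 30 = (2328/91)² + 30 = 5419584/8281 + 30 = 5668014/8281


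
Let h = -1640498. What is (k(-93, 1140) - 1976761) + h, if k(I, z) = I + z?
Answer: -3616212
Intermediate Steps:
(k(-93, 1140) - 1976761) + h = ((-93 + 1140) - 1976761) - 1640498 = (1047 - 1976761) - 1640498 = -1975714 - 1640498 = -3616212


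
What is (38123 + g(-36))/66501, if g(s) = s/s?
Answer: 1412/2463 ≈ 0.57328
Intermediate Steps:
g(s) = 1
(38123 + g(-36))/66501 = (38123 + 1)/66501 = 38124*(1/66501) = 1412/2463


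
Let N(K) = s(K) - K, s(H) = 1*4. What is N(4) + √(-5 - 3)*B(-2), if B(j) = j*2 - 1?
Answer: -10*I*√2 ≈ -14.142*I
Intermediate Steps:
s(H) = 4
B(j) = -1 + 2*j (B(j) = 2*j - 1 = -1 + 2*j)
N(K) = 4 - K
N(4) + √(-5 - 3)*B(-2) = (4 - 1*4) + √(-5 - 3)*(-1 + 2*(-2)) = (4 - 4) + √(-8)*(-1 - 4) = 0 + (2*I*√2)*(-5) = 0 - 10*I*√2 = -10*I*√2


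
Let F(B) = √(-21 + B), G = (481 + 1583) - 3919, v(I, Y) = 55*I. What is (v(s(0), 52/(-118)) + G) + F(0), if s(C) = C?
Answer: -1855 + I*√21 ≈ -1855.0 + 4.5826*I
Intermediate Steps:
G = -1855 (G = 2064 - 3919 = -1855)
(v(s(0), 52/(-118)) + G) + F(0) = (55*0 - 1855) + √(-21 + 0) = (0 - 1855) + √(-21) = -1855 + I*√21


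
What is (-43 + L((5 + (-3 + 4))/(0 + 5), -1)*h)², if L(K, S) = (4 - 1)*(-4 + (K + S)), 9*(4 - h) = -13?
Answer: 2483776/225 ≈ 11039.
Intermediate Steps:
h = 49/9 (h = 4 - ⅑*(-13) = 4 + 13/9 = 49/9 ≈ 5.4444)
L(K, S) = -12 + 3*K + 3*S (L(K, S) = 3*(-4 + K + S) = -12 + 3*K + 3*S)
(-43 + L((5 + (-3 + 4))/(0 + 5), -1)*h)² = (-43 + (-12 + 3*((5 + (-3 + 4))/(0 + 5)) + 3*(-1))*(49/9))² = (-43 + (-12 + 3*((5 + 1)/5) - 3)*(49/9))² = (-43 + (-12 + 3*(6*(⅕)) - 3)*(49/9))² = (-43 + (-12 + 3*(6/5) - 3)*(49/9))² = (-43 + (-12 + 18/5 - 3)*(49/9))² = (-43 - 57/5*49/9)² = (-43 - 931/15)² = (-1576/15)² = 2483776/225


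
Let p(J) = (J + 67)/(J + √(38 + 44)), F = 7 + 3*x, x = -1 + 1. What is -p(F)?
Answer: 518/33 - 74*√82/33 ≈ -4.6090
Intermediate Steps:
x = 0
F = 7 (F = 7 + 3*0 = 7 + 0 = 7)
p(J) = (67 + J)/(J + √82)
-p(F) = -(67 + 7)/(7 + √82) = -74/(7 + √82)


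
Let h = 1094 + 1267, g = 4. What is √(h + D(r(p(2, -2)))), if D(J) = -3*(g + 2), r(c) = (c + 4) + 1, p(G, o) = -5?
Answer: √2343 ≈ 48.405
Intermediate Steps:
r(c) = 5 + c (r(c) = (4 + c) + 1 = 5 + c)
h = 2361
D(J) = -18 (D(J) = -3*(4 + 2) = -3*6 = -18)
√(h + D(r(p(2, -2)))) = √(2361 - 18) = √2343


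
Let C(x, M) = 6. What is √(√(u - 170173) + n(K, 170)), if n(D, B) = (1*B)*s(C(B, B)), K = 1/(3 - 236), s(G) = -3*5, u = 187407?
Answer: √(-2550 + √17234) ≈ 49.18*I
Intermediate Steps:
s(G) = -15
K = -1/233 (K = 1/(-233) = -1/233 ≈ -0.0042918)
n(D, B) = -15*B (n(D, B) = (1*B)*(-15) = B*(-15) = -15*B)
√(√(u - 170173) + n(K, 170)) = √(√(187407 - 170173) - 15*170) = √(√17234 - 2550) = √(-2550 + √17234)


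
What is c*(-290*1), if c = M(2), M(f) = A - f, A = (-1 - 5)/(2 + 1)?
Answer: 1160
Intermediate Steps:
A = -2 (A = -6/3 = -6*⅓ = -2)
M(f) = -2 - f
c = -4 (c = -2 - 1*2 = -2 - 2 = -4)
c*(-290*1) = -(-1160) = -4*(-290) = 1160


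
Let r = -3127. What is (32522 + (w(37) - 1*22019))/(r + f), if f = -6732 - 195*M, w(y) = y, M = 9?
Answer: -5270/5807 ≈ -0.90753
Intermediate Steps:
f = -8487 (f = -6732 - 195*9 = -6732 - 1*1755 = -6732 - 1755 = -8487)
(32522 + (w(37) - 1*22019))/(r + f) = (32522 + (37 - 1*22019))/(-3127 - 8487) = (32522 + (37 - 22019))/(-11614) = (32522 - 21982)*(-1/11614) = 10540*(-1/11614) = -5270/5807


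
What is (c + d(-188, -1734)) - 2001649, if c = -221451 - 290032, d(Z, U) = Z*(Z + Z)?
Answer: -2442444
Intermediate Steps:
d(Z, U) = 2*Z² (d(Z, U) = Z*(2*Z) = 2*Z²)
c = -511483
(c + d(-188, -1734)) - 2001649 = (-511483 + 2*(-188)²) - 2001649 = (-511483 + 2*35344) - 2001649 = (-511483 + 70688) - 2001649 = -440795 - 2001649 = -2442444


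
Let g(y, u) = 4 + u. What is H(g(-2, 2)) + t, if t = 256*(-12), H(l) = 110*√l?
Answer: -3072 + 110*√6 ≈ -2802.6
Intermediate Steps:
t = -3072
H(g(-2, 2)) + t = 110*√(4 + 2) - 3072 = 110*√6 - 3072 = -3072 + 110*√6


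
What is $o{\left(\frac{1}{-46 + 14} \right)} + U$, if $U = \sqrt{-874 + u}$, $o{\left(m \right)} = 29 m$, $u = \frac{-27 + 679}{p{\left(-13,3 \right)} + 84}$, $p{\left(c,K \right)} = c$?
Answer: $- \frac{29}{32} + \frac{i \sqrt{4359542}}{71} \approx -0.90625 + 29.408 i$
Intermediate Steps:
$u = \frac{652}{71}$ ($u = \frac{-27 + 679}{-13 + 84} = \frac{652}{71} \approx 9.1831$)
$U = \frac{i \sqrt{4359542}}{71}$ ($U = \sqrt{-874 + \frac{652}{71}} = \sqrt{- \frac{61402}{71}} = \frac{i \sqrt{4359542}}{71} \approx 29.408 i$)
$o{\left(\frac{1}{-46 + 14} \right)} + U = \frac{29}{-46 + 14} + \frac{i \sqrt{4359542}}{71} = \frac{29}{-32} + \frac{i \sqrt{4359542}}{71} = 29 \left(- \frac{1}{32}\right) + \frac{i \sqrt{4359542}}{71} = - \frac{29}{32} + \frac{i \sqrt{4359542}}{71}$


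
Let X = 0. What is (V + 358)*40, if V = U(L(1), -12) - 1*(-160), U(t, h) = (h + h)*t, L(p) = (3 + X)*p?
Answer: 17840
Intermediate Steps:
L(p) = 3*p (L(p) = (3 + 0)*p = 3*p)
U(t, h) = 2*h*t (U(t, h) = (2*h)*t = 2*h*t)
V = 88 (V = 2*(-12)*(3*1) - 1*(-160) = 2*(-12)*3 + 160 = -72 + 160 = 88)
(V + 358)*40 = (88 + 358)*40 = 446*40 = 17840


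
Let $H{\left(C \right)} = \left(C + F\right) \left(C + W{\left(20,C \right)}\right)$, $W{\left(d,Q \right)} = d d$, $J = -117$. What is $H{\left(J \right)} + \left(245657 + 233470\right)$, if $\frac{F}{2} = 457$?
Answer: $704678$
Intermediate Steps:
$W{\left(d,Q \right)} = d^{2}$
$F = 914$ ($F = 2 \cdot 457 = 914$)
$H{\left(C \right)} = \left(400 + C\right) \left(914 + C\right)$ ($H{\left(C \right)} = \left(C + 914\right) \left(C + 20^{2}\right) = \left(914 + C\right) \left(C + 400\right) = \left(914 + C\right) \left(400 + C\right) = \left(400 + C\right) \left(914 + C\right)$)
$H{\left(J \right)} + \left(245657 + 233470\right) = \left(365600 + \left(-117\right)^{2} + 1314 \left(-117\right)\right) + \left(245657 + 233470\right) = \left(365600 + 13689 - 153738\right) + 479127 = 225551 + 479127 = 704678$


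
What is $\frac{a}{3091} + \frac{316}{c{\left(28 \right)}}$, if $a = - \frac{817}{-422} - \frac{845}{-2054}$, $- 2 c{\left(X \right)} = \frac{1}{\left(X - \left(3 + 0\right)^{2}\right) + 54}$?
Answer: $- \frac{2377105642415}{51523879} \approx -46136.0$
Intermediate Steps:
$c{\left(X \right)} = - \frac{1}{2 \left(45 + X\right)}$ ($c{\left(X \right)} = - \frac{1}{2 \left(\left(X - \left(3 + 0\right)^{2}\right) + 54\right)} = - \frac{1}{2 \left(\left(X - 3^{2}\right) + 54\right)} = - \frac{1}{2 \left(\left(X - 9\right) + 54\right)} = - \frac{1}{2 \left(\left(-9 + X\right) + 54\right)} = - \frac{1}{2 \left(45 + X\right)}$)
$a = \frac{39129}{16669}$ ($a = \left(-817\right) \left(- \frac{1}{422}\right) - - \frac{65}{158} = \frac{817}{422} + \frac{65}{158} = \frac{39129}{16669} \approx 2.3474$)
$\frac{a}{3091} + \frac{316}{c{\left(28 \right)}} = \frac{39129}{16669 \cdot 3091} + \frac{316}{\left(-1\right) \frac{1}{90 + 2 \cdot 28}} = \frac{39129}{16669} \cdot \frac{1}{3091} + \frac{316}{\left(-1\right) \frac{1}{90 + 56}} = \frac{39129}{51523879} + \frac{316}{\left(-1\right) \frac{1}{146}} = \frac{39129}{51523879} + \frac{316}{- \frac{1}{146}} = \frac{39129}{51523879} + 316 \left(-146\right) = \frac{39129}{51523879} - 46136 = - \frac{2377105642415}{51523879}$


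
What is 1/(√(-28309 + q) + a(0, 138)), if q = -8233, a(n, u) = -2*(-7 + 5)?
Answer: 2/18279 - 11*I*√302/36558 ≈ 0.00010942 - 0.0052289*I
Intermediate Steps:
a(n, u) = 4 (a(n, u) = -2*(-2) = 4)
1/(√(-28309 + q) + a(0, 138)) = 1/(√(-28309 - 8233) + 4) = 1/(√(-36542) + 4) = 1/(11*I*√302 + 4) = 1/(4 + 11*I*√302)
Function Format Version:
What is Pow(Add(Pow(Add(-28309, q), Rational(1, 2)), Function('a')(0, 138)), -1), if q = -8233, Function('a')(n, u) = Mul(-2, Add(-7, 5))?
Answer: Add(Rational(2, 18279), Mul(Rational(-11, 36558), I, Pow(302, Rational(1, 2)))) ≈ Add(0.00010942, Mul(-0.0052289, I))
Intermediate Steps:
Function('a')(n, u) = 4 (Function('a')(n, u) = Mul(-2, -2) = 4)
Pow(Add(Pow(Add(-28309, q), Rational(1, 2)), Function('a')(0, 138)), -1) = Pow(Add(Pow(Add(-28309, -8233), Rational(1, 2)), 4), -1) = Pow(Add(Pow(-36542, Rational(1, 2)), 4), -1) = Pow(Add(Mul(11, I, Pow(302, Rational(1, 2))), 4), -1) = Pow(Add(4, Mul(11, I, Pow(302, Rational(1, 2)))), -1)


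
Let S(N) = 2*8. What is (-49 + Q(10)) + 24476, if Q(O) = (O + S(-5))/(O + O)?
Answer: 244283/10 ≈ 24428.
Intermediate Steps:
S(N) = 16
Q(O) = (16 + O)/(2*O) (Q(O) = (O + 16)/(O + O) = (16 + O)/((2*O)) = (16 + O)*(1/(2*O)) = (16 + O)/(2*O))
(-49 + Q(10)) + 24476 = (-49 + (½)*(16 + 10)/10) + 24476 = (-49 + (½)*(⅒)*26) + 24476 = (-49 + 13/10) + 24476 = -477/10 + 24476 = 244283/10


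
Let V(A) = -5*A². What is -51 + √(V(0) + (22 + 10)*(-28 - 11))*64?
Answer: -51 + 256*I*√78 ≈ -51.0 + 2260.9*I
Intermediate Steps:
-51 + √(V(0) + (22 + 10)*(-28 - 11))*64 = -51 + √(-5*0² + (22 + 10)*(-28 - 11))*64 = -51 + √(-5*0 + 32*(-39))*64 = -51 + √(0 - 1248)*64 = -51 + √(-1248)*64 = -51 + (4*I*√78)*64 = -51 + 256*I*√78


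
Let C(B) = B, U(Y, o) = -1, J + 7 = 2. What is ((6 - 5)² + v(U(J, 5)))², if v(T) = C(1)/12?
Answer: 169/144 ≈ 1.1736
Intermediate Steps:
J = -5 (J = -7 + 2 = -5)
v(T) = 1/12
((6 - 5)² + v(U(J, 5)))² = ((6 - 5)² + 1/12)² = (1² + 1/12)² = (1 + 1/12)² = (13/12)² = 169/144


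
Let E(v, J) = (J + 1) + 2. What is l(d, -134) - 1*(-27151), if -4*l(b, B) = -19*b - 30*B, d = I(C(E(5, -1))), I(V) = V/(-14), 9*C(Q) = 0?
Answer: 26146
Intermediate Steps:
E(v, J) = 3 + J (E(v, J) = (1 + J) + 2 = 3 + J)
C(Q) = 0 (C(Q) = (⅑)*0 = 0)
I(V) = -V/14 (I(V) = V*(-1/14) = -V/14)
d = 0 (d = -1/14*0 = 0)
l(b, B) = 15*B/2 + 19*b/4 (l(b, B) = -(-19*b - 30*B)/4 = -(-30*B - 19*b)/4 = 15*B/2 + 19*b/4)
l(d, -134) - 1*(-27151) = ((15/2)*(-134) + (19/4)*0) - 1*(-27151) = (-1005 + 0) + 27151 = -1005 + 27151 = 26146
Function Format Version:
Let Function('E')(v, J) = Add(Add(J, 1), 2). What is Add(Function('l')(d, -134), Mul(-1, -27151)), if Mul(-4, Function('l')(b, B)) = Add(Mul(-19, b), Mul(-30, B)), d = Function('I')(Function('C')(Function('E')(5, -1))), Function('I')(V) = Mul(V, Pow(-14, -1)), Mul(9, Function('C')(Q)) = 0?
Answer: 26146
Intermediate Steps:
Function('E')(v, J) = Add(3, J) (Function('E')(v, J) = Add(Add(1, J), 2) = Add(3, J))
Function('C')(Q) = 0 (Function('C')(Q) = Mul(Rational(1, 9), 0) = 0)
Function('I')(V) = Mul(Rational(-1, 14), V) (Function('I')(V) = Mul(V, Rational(-1, 14)) = Mul(Rational(-1, 14), V))
d = 0 (d = Mul(Rational(-1, 14), 0) = 0)
Function('l')(b, B) = Add(Mul(Rational(15, 2), B), Mul(Rational(19, 4), b)) (Function('l')(b, B) = Mul(Rational(-1, 4), Add(Mul(-19, b), Mul(-30, B))) = Mul(Rational(-1, 4), Add(Mul(-30, B), Mul(-19, b))) = Add(Mul(Rational(15, 2), B), Mul(Rational(19, 4), b)))
Add(Function('l')(d, -134), Mul(-1, -27151)) = Add(Add(Mul(Rational(15, 2), -134), Mul(Rational(19, 4), 0)), Mul(-1, -27151)) = Add(Add(-1005, 0), 27151) = Add(-1005, 27151) = 26146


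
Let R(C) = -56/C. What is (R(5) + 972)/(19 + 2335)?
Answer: 2402/5885 ≈ 0.40816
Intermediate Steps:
(R(5) + 972)/(19 + 2335) = (-56/5 + 972)/(19 + 2335) = (-56*⅕ + 972)/2354 = (-56/5 + 972)*(1/2354) = (4804/5)*(1/2354) = 2402/5885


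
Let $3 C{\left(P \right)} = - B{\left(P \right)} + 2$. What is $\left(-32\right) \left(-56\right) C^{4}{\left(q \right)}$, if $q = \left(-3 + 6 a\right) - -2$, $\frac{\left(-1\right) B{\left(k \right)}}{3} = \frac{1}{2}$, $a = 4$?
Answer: $\frac{268912}{81} \approx 3319.9$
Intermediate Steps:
$B{\left(k \right)} = - \frac{3}{2}$
$q = 23$ ($q = \left(-3 + 6 \cdot 4\right) - -2 = \left(-3 + 24\right) + 2 = 21 + 2 = 23$)
$C{\left(P \right)} = \frac{7}{6}$ ($C{\left(P \right)} = \frac{\left(-1\right) \left(- \frac{3}{2}\right) + 2}{3} = \frac{\frac{3}{2} + 2}{3} = \frac{1}{3} \cdot \frac{7}{2} = \frac{7}{6}$)
$\left(-32\right) \left(-56\right) C^{4}{\left(q \right)} = \left(-32\right) \left(-56\right) \left(\frac{7}{6}\right)^{4} = 1792 \cdot \frac{2401}{1296} = \frac{268912}{81}$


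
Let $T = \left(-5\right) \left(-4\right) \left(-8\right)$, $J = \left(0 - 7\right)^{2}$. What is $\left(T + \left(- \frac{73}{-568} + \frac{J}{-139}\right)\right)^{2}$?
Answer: $\frac{160022626500025}{6233418304} \approx 25672.0$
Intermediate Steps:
$J = 49$ ($J = \left(-7\right)^{2} = 49$)
$T = -160$ ($T = 20 \left(-8\right) = -160$)
$\left(T + \left(- \frac{73}{-568} + \frac{J}{-139}\right)\right)^{2} = \left(-160 + \left(- \frac{73}{-568} + \frac{49}{-139}\right)\right)^{2} = \left(-160 + \left(\left(-73\right) \left(- \frac{1}{568}\right) + 49 \left(- \frac{1}{139}\right)\right)\right)^{2} = \left(-160 + \left(\frac{73}{568} - \frac{49}{139}\right)\right)^{2} = \left(-160 - \frac{17685}{78952}\right)^{2} = \left(- \frac{12650005}{78952}\right)^{2} = \frac{160022626500025}{6233418304}$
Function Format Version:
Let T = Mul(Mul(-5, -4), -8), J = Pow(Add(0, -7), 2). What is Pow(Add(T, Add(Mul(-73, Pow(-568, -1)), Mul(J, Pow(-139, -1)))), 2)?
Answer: Rational(160022626500025, 6233418304) ≈ 25672.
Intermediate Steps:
J = 49 (J = Pow(-7, 2) = 49)
T = -160 (T = Mul(20, -8) = -160)
Pow(Add(T, Add(Mul(-73, Pow(-568, -1)), Mul(J, Pow(-139, -1)))), 2) = Pow(Add(-160, Add(Mul(-73, Pow(-568, -1)), Mul(49, Pow(-139, -1)))), 2) = Pow(Add(-160, Add(Mul(-73, Rational(-1, 568)), Mul(49, Rational(-1, 139)))), 2) = Pow(Add(-160, Add(Rational(73, 568), Rational(-49, 139))), 2) = Pow(Add(-160, Rational(-17685, 78952)), 2) = Pow(Rational(-12650005, 78952), 2) = Rational(160022626500025, 6233418304)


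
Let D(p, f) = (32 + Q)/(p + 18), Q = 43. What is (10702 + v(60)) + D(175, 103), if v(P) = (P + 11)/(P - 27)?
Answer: 68177216/6369 ≈ 10705.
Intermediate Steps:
D(p, f) = 75/(18 + p) (D(p, f) = (32 + 43)/(p + 18) = 75/(18 + p))
v(P) = (11 + P)/(-27 + P)
(10702 + v(60)) + D(175, 103) = (10702 + (11 + 60)/(-27 + 60)) + 75/(18 + 175) = (10702 + 71/33) + 75/193 = 353237/33 + 75/193 = 68177216/6369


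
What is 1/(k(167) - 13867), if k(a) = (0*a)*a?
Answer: -1/13867 ≈ -7.2114e-5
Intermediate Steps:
k(a) = 0 (k(a) = 0*a = 0)
1/(k(167) - 13867) = 1/(0 - 13867) = 1/(-13867) = -1/13867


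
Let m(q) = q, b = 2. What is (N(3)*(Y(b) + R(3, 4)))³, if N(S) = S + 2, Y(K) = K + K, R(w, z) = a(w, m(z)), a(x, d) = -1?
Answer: 3375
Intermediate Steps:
R(w, z) = -1
Y(K) = 2*K
N(S) = 2 + S
(N(3)*(Y(b) + R(3, 4)))³ = ((2 + 3)*(2*2 - 1))³ = (5*(4 - 1))³ = (5*3)³ = 15³ = 3375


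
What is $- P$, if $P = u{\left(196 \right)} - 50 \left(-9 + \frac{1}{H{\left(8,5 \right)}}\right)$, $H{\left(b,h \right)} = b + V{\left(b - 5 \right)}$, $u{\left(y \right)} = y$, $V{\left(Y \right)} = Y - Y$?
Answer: $- \frac{2559}{4} \approx -639.75$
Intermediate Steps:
$V{\left(Y \right)} = 0$
$H{\left(b,h \right)} = b$ ($H{\left(b,h \right)} = b + 0 = b$)
$P = \frac{2559}{4}$ ($P = 196 - 50 \left(-9 + \frac{1}{8}\right) = 196 - - \frac{1775}{4} = 196 + \frac{1775}{4} = \frac{2559}{4} \approx 639.75$)
$- P = \left(-1\right) \frac{2559}{4} = - \frac{2559}{4}$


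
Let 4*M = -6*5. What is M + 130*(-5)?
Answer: -1315/2 ≈ -657.50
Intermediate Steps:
M = -15/2 (M = (-6*5)/4 = (¼)*(-30) = -15/2 ≈ -7.5000)
M + 130*(-5) = -15/2 + 130*(-5) = -15/2 - 650 = -1315/2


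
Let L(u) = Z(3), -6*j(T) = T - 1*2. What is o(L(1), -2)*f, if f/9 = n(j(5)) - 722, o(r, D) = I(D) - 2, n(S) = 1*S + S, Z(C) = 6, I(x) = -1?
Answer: 19521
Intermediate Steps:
j(T) = ⅓ - T/6 (j(T) = -(T - 1*2)/6 = -(T - 2)/6 = -(-2 + T)/6 = ⅓ - T/6)
n(S) = 2*S (n(S) = S + S = 2*S)
L(u) = 6
o(r, D) = -3 (o(r, D) = -1 - 2 = -3)
f = -6507 (f = 9*(2*(⅓ - ⅙*5) - 722) = 9*(2*(⅓ - ⅚) - 722) = 9*(2*(-½) - 722) = 9*(-1 - 722) = 9*(-723) = -6507)
o(L(1), -2)*f = -3*(-6507) = 19521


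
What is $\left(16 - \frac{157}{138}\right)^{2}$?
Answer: $\frac{4206601}{19044} \approx 220.89$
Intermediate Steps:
$\left(16 - \frac{157}{138}\right)^{2} = \left(\frac{2051}{138}\right)^{2} = \frac{4206601}{19044}$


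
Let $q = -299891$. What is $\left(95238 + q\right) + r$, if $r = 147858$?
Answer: $-56795$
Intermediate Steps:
$\left(95238 + q\right) + r = \left(95238 - 299891\right) + 147858 = -204653 + 147858 = -56795$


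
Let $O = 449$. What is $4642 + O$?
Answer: $5091$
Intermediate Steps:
$4642 + O = 4642 + 449 = 5091$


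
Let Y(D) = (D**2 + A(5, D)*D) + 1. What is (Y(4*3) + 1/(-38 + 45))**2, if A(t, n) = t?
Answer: 2062096/49 ≈ 42084.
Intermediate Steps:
Y(D) = 1 + D**2 + 5*D (Y(D) = (D**2 + 5*D) + 1 = 1 + D**2 + 5*D)
(Y(4*3) + 1/(-38 + 45))**2 = ((1 + (4*3)**2 + 5*(4*3)) + 1/(-38 + 45))**2 = ((1 + 12**2 + 5*12) + 1/7)**2 = ((1 + 144 + 60) + 1/7)**2 = (205 + 1/7)**2 = (1436/7)**2 = 2062096/49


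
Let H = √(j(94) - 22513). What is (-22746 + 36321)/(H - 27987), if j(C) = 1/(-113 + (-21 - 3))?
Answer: -1156656065/2384697143 - 47965*I*√16714/2384697143 ≈ -0.48503 - 0.0026003*I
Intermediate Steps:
j(C) = -1/137 (j(C) = 1/(-113 - 24) = 1/(-137) = -1/137)
H = 159*I*√16714/137 (H = √(-1/137 - 22513) = √(-3084282/137) = 159*I*√16714/137 ≈ 150.04*I)
(-22746 + 36321)/(H - 27987) = (-22746 + 36321)/(159*I*√16714/137 - 27987) = 13575/(-27987 + 159*I*√16714/137)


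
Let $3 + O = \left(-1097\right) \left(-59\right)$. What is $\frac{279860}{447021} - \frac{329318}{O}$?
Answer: $- \frac{64549761239}{14465599560} \approx -4.4623$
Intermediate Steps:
$O = 64720$ ($O = -3 - -64723 = -3 + 64723 = 64720$)
$\frac{279860}{447021} - \frac{329318}{O} = \frac{279860}{447021} - \frac{329318}{64720} = 279860 \cdot \frac{1}{447021} - \frac{164659}{32360} = \frac{279860}{447021} - \frac{164659}{32360} = - \frac{64549761239}{14465599560}$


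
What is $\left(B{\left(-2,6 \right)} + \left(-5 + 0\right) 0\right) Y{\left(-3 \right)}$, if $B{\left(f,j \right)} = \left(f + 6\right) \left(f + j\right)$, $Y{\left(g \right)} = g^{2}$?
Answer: $144$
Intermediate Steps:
$B{\left(f,j \right)} = \left(6 + f\right) \left(f + j\right)$
$\left(B{\left(-2,6 \right)} + \left(-5 + 0\right) 0\right) Y{\left(-3 \right)} = \left(\left(\left(-2\right)^{2} + 6 \left(-2\right) + 6 \cdot 6 - 12\right) + \left(-5 + 0\right) 0\right) \left(-3\right)^{2} = \left(\left(4 - 12 + 36 - 12\right) - 0\right) 9 = \left(16 + 0\right) 9 = 16 \cdot 9 = 144$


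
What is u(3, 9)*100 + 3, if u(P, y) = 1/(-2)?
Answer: -47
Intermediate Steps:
u(P, y) = -1/2
u(3, 9)*100 + 3 = -1/2*100 + 3 = -50 + 3 = -47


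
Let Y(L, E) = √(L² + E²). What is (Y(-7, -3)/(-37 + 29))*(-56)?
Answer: 7*√58 ≈ 53.310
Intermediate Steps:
Y(L, E) = √(E² + L²)
(Y(-7, -3)/(-37 + 29))*(-56) = (√((-3)² + (-7)²)/(-37 + 29))*(-56) = (√(9 + 49)/(-8))*(-56) = -√58/8*(-56) = 7*√58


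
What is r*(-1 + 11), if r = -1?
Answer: -10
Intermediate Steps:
r*(-1 + 11) = -(-1 + 11) = -1*10 = -10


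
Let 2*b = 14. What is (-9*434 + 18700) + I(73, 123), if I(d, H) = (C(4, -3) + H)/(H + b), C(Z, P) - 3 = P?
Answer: 1923343/130 ≈ 14795.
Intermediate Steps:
b = 7 (b = (½)*14 = 7)
C(Z, P) = 3 + P
I(d, H) = H/(7 + H) (I(d, H) = ((3 - 3) + H)/(H + 7) = (0 + H)/(7 + H) = H/(7 + H))
(-9*434 + 18700) + I(73, 123) = (-9*434 + 18700) + 123/(7 + 123) = (-3906 + 18700) + 123/130 = 14794 + 123*(1/130) = 14794 + 123/130 = 1923343/130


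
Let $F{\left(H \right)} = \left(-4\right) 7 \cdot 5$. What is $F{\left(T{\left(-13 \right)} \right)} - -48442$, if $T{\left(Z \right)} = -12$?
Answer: $48302$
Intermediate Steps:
$F{\left(H \right)} = -140$ ($F{\left(H \right)} = \left(-28\right) 5 = -140$)
$F{\left(T{\left(-13 \right)} \right)} - -48442 = -140 - -48442 = -140 + 48442 = 48302$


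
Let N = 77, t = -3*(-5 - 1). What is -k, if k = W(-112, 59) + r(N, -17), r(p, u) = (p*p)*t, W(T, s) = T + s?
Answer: -106669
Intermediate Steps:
t = 18 (t = -3*(-6) = 18)
r(p, u) = 18*p**2 (r(p, u) = (p*p)*18 = p**2*18 = 18*p**2)
k = 106669 (k = (-112 + 59) + 18*77**2 = -53 + 18*5929 = -53 + 106722 = 106669)
-k = -1*106669 = -106669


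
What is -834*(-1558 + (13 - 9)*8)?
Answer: 1272684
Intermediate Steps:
-834*(-1558 + (13 - 9)*8) = -834*(-1558 + 4*8) = -834*(-1558 + 32) = -834*(-1526) = 1272684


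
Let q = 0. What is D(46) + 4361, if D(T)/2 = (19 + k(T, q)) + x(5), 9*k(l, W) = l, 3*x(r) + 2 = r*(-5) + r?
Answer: 39551/9 ≈ 4394.6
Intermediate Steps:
x(r) = -⅔ - 4*r/3 (x(r) = -⅔ + (r*(-5) + r)/3 = -⅔ + (-5*r + r)/3 = -⅔ + (-4*r)/3 = -⅔ - 4*r/3)
k(l, W) = l/9
D(T) = 70/3 + 2*T/9 (D(T) = 2*((19 + T/9) + (-⅔ - 4/3*5)) = 2*((19 + T/9) + (-⅔ - 20/3)) = 2*((19 + T/9) - 22/3) = 2*(35/3 + T/9) = 70/3 + 2*T/9)
D(46) + 4361 = (70/3 + (2/9)*46) + 4361 = (70/3 + 92/9) + 4361 = 302/9 + 4361 = 39551/9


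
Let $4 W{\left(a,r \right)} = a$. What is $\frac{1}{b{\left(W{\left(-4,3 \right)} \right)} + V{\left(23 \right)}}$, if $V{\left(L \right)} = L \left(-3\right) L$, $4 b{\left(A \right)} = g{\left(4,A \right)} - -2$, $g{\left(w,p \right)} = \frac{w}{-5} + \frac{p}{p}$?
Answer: $- \frac{20}{31729} \approx -0.00063034$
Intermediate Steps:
$W{\left(a,r \right)} = \frac{a}{4}$
$g{\left(w,p \right)} = 1 - \frac{w}{5}$ ($g{\left(w,p \right)} = w \left(- \frac{1}{5}\right) + 1 = - \frac{w}{5} + 1 = 1 - \frac{w}{5}$)
$b{\left(A \right)} = \frac{11}{20}$ ($b{\left(A \right)} = \frac{\left(1 - \frac{4}{5}\right) - -2}{4} = \frac{\left(1 - \frac{4}{5}\right) + 2}{4} = \frac{\frac{1}{5} + 2}{4} = \frac{1}{4} \cdot \frac{11}{5} = \frac{11}{20}$)
$V{\left(L \right)} = - 3 L^{2}$ ($V{\left(L \right)} = - 3 L L = - 3 L^{2}$)
$\frac{1}{b{\left(W{\left(-4,3 \right)} \right)} + V{\left(23 \right)}} = \frac{1}{\frac{11}{20} - 3 \cdot 23^{2}} = \frac{1}{\frac{11}{20} - 1587} = \frac{1}{- \frac{31729}{20}} = - \frac{20}{31729}$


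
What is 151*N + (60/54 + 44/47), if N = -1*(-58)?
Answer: 3705500/423 ≈ 8760.0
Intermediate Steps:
N = 58
151*N + (60/54 + 44/47) = 151*58 + (60/54 + 44/47) = 8758 + (60*(1/54) + 44*(1/47)) = 8758 + (10/9 + 44/47) = 8758 + 866/423 = 3705500/423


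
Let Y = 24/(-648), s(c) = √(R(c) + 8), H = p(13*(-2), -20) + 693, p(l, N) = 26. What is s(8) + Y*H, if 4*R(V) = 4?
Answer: -638/27 ≈ -23.630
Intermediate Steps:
R(V) = 1 (R(V) = (¼)*4 = 1)
H = 719 (H = 26 + 693 = 719)
s(c) = 3 (s(c) = √(1 + 8) = √9 = 3)
Y = -1/27 (Y = 24*(-1/648) = -1/27 ≈ -0.037037)
s(8) + Y*H = 3 - 1/27*719 = 3 - 719/27 = -638/27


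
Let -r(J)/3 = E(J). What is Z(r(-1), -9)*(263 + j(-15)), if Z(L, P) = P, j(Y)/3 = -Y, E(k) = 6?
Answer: -2772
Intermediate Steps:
r(J) = -18 (r(J) = -3*6 = -18)
j(Y) = -3*Y (j(Y) = 3*(-Y) = -3*Y)
Z(r(-1), -9)*(263 + j(-15)) = -9*(263 - 3*(-15)) = -9*(263 + 45) = -9*308 = -2772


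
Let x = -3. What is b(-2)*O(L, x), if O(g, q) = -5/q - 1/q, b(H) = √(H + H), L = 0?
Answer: 4*I ≈ 4.0*I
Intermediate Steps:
b(H) = √2*√H (b(H) = √(2*H) = √2*√H)
O(g, q) = -6/q
b(-2)*O(L, x) = (√2*√(-2))*(-6/(-3)) = (√2*(I*√2))*(-6*(-⅓)) = (2*I)*2 = 4*I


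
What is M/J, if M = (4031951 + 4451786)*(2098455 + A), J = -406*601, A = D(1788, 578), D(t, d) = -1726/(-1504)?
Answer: -13387668046868951/183492512 ≈ -7.2960e+7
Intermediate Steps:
D(t, d) = 863/752 (D(t, d) = -1726*(-1/1504) = 863/752)
A = 863/752 ≈ 1.1476
J = -244006
M = 13387668046868951/752 (M = (4031951 + 4451786)*(2098455 + 863/752) = 8483737*(1578039023/752) = 13387668046868951/752 ≈ 1.7803e+13)
M/J = (13387668046868951/752)/(-244006) = (13387668046868951/752)*(-1/244006) = -13387668046868951/183492512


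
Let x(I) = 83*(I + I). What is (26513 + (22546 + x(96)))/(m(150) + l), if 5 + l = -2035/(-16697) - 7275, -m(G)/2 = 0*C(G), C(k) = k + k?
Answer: -72348101/8103475 ≈ -8.9280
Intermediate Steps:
C(k) = 2*k
m(G) = 0 (m(G) = -0*2*G = -2*0 = 0)
x(I) = 166*I (x(I) = 83*(2*I) = 166*I)
l = -121552125/16697 (l = -5 + (-2035/(-16697) - 7275) = -5 + (-2035*(-1/16697) - 7275) = -5 + (2035/16697 - 7275) = -5 - 121468640/16697 = -121552125/16697 ≈ -7279.9)
(26513 + (22546 + x(96)))/(m(150) + l) = (26513 + (22546 + 166*96))/(0 - 121552125/16697) = (26513 + (22546 + 15936))/(-121552125/16697) = (26513 + 38482)*(-16697/121552125) = 64995*(-16697/121552125) = -72348101/8103475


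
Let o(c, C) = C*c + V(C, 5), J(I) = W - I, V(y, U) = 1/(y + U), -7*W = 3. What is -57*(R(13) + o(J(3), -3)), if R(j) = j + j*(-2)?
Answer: 1767/14 ≈ 126.21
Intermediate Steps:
W = -3/7 (W = -⅐*3 = -3/7 ≈ -0.42857)
R(j) = -j (R(j) = j - 2*j = -j)
V(y, U) = 1/(U + y)
J(I) = -3/7 - I
o(c, C) = 1/(5 + C) + C*c (o(c, C) = C*c + 1/(5 + C) = 1/(5 + C) + C*c)
-57*(R(13) + o(J(3), -3)) = -57*(-1*13 + (1 - 3*(-3/7 - 1*3)*(5 - 3))/(5 - 3)) = -57*(-13 + (1 - 3*(-3/7 - 3)*2)/2) = -57*(-13 + (1 - 3*(-24/7)*2)/2) = -57*(-13 + (1 + 144/7)/2) = -57*(-13 + (½)*(151/7)) = -57*(-13 + 151/14) = -57*(-31/14) = 1767/14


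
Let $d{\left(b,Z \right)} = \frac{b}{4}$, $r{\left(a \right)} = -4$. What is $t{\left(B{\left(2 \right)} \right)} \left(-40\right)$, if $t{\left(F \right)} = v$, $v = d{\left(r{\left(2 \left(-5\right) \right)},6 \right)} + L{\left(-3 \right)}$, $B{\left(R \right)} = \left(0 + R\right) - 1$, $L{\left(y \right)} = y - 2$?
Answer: $240$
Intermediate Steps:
$d{\left(b,Z \right)} = \frac{b}{4}$ ($d{\left(b,Z \right)} = b \frac{1}{4} = \frac{b}{4}$)
$L{\left(y \right)} = -2 + y$
$B{\left(R \right)} = -1 + R$ ($B{\left(R \right)} = R - 1 = -1 + R$)
$v = -6$ ($v = \frac{1}{4} \left(-4\right) - 5 = -1 - 5 = -6$)
$t{\left(F \right)} = -6$
$t{\left(B{\left(2 \right)} \right)} \left(-40\right) = \left(-6\right) \left(-40\right) = 240$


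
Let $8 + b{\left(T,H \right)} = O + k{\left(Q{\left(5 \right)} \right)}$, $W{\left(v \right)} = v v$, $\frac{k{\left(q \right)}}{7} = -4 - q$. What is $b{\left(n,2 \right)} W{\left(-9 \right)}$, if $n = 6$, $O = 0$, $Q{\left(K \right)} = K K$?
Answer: $-17091$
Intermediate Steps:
$Q{\left(K \right)} = K^{2}$
$k{\left(q \right)} = -28 - 7 q$ ($k{\left(q \right)} = 7 \left(-4 - q\right) = -28 - 7 q$)
$W{\left(v \right)} = v^{2}$
$b{\left(T,H \right)} = -211$ ($b{\left(T,H \right)} = -8 + \left(0 - \left(28 + 7 \cdot 5^{2}\right)\right) = -8 + \left(0 - 203\right) = -8 - 203 = -211$)
$b{\left(n,2 \right)} W{\left(-9 \right)} = - 211 \left(-9\right)^{2} = \left(-211\right) 81 = -17091$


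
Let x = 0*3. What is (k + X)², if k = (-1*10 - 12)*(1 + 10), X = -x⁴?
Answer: 58564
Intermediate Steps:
x = 0
X = 0 (X = -1*0⁴ = -1*0 = 0)
k = -242 (k = (-10 - 12)*11 = -22*11 = -242)
(k + X)² = (-242 + 0)² = (-242)² = 58564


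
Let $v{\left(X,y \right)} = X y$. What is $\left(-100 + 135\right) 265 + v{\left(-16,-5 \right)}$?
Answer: $9355$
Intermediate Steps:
$\left(-100 + 135\right) 265 + v{\left(-16,-5 \right)} = \left(-100 + 135\right) 265 - -80 = 35 \cdot 265 + 80 = 9275 + 80 = 9355$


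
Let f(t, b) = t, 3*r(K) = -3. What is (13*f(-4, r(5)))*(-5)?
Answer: 260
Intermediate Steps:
r(K) = -1 (r(K) = (1/3)*(-3) = -1)
(13*f(-4, r(5)))*(-5) = (13*(-4))*(-5) = -52*(-5) = 260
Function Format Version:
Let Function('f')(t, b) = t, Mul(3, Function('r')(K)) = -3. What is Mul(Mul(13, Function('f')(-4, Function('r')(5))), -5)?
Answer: 260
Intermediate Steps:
Function('r')(K) = -1 (Function('r')(K) = Mul(Rational(1, 3), -3) = -1)
Mul(Mul(13, Function('f')(-4, Function('r')(5))), -5) = Mul(Mul(13, -4), -5) = Mul(-52, -5) = 260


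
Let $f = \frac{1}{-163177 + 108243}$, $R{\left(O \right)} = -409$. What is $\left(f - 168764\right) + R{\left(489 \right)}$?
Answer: $- \frac{9293349583}{54934} \approx -1.6917 \cdot 10^{5}$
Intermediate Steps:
$f = - \frac{1}{54934}$ ($f = \frac{1}{-54934} = - \frac{1}{54934} \approx -1.8204 \cdot 10^{-5}$)
$\left(f - 168764\right) + R{\left(489 \right)} = \left(- \frac{1}{54934} - 168764\right) - 409 = - \frac{9270881577}{54934} - 409 = - \frac{9293349583}{54934}$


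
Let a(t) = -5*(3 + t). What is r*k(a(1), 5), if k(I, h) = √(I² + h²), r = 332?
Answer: 1660*√17 ≈ 6844.4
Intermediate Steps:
a(t) = -15 - 5*t
r*k(a(1), 5) = 332*√((-15 - 5*1)² + 5²) = 332*√((-15 - 5)² + 25) = 332*√((-20)² + 25) = 332*√(400 + 25) = 332*√425 = 332*(5*√17) = 1660*√17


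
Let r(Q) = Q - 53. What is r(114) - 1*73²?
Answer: -5268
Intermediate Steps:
r(Q) = -53 + Q
r(114) - 1*73² = (-53 + 114) - 1*73² = 61 - 1*5329 = 61 - 5329 = -5268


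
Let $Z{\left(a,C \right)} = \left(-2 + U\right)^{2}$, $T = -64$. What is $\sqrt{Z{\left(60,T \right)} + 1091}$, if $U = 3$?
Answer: $2 \sqrt{273} \approx 33.045$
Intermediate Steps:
$Z{\left(a,C \right)} = 1$ ($Z{\left(a,C \right)} = \left(-2 + 3\right)^{2} = 1^{2} = 1$)
$\sqrt{Z{\left(60,T \right)} + 1091} = \sqrt{1 + 1091} = \sqrt{1092} = 2 \sqrt{273}$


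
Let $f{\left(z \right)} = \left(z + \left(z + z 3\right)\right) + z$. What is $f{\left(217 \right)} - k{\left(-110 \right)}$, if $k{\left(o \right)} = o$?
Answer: $1412$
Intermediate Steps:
$f{\left(z \right)} = 6 z$ ($f{\left(z \right)} = \left(z + \left(z + 3 z\right)\right) + z = \left(z + 4 z\right) + z = 5 z + z = 6 z$)
$f{\left(217 \right)} - k{\left(-110 \right)} = 6 \cdot 217 - -110 = 1302 + 110 = 1412$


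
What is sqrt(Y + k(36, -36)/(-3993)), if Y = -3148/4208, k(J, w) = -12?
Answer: 3*I*sqrt(335359453)/63646 ≈ 0.86319*I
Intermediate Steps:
Y = -787/1052 (Y = -3148*1/4208 = -787/1052 ≈ -0.74810)
sqrt(Y + k(36, -36)/(-3993)) = sqrt(-787/1052 - 12/(-3993)) = sqrt(-787/1052 - 12*(-1/3993)) = sqrt(-787/1052 + 4/1331) = sqrt(-1043289/1400212) = 3*I*sqrt(335359453)/63646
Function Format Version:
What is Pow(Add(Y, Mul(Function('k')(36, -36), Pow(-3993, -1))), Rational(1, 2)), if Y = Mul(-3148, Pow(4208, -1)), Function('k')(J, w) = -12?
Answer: Mul(Rational(3, 63646), I, Pow(335359453, Rational(1, 2))) ≈ Mul(0.86319, I)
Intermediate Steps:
Y = Rational(-787, 1052) (Y = Mul(-3148, Rational(1, 4208)) = Rational(-787, 1052) ≈ -0.74810)
Pow(Add(Y, Mul(Function('k')(36, -36), Pow(-3993, -1))), Rational(1, 2)) = Pow(Add(Rational(-787, 1052), Mul(-12, Pow(-3993, -1))), Rational(1, 2)) = Pow(Add(Rational(-787, 1052), Mul(-12, Rational(-1, 3993))), Rational(1, 2)) = Pow(Add(Rational(-787, 1052), Rational(4, 1331)), Rational(1, 2)) = Pow(Rational(-1043289, 1400212), Rational(1, 2)) = Mul(Rational(3, 63646), I, Pow(335359453, Rational(1, 2)))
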